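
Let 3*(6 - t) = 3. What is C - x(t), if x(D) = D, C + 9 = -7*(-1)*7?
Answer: 35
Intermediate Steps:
t = 5 (t = 6 - ⅓*3 = 6 - 1 = 5)
C = 40 (C = -9 - 7*(-1)*7 = -9 + 7*7 = -9 + 49 = 40)
C - x(t) = 40 - 1*5 = 40 - 5 = 35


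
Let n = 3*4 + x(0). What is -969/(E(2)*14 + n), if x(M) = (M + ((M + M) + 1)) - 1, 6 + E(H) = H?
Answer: 969/44 ≈ 22.023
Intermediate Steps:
E(H) = -6 + H
x(M) = 3*M (x(M) = (M + (2*M + 1)) - 1 = (M + (1 + 2*M)) - 1 = (1 + 3*M) - 1 = 3*M)
n = 12 (n = 3*4 + 3*0 = 12 + 0 = 12)
-969/(E(2)*14 + n) = -969/((-6 + 2)*14 + 12) = -969/(-4*14 + 12) = -969/(-56 + 12) = -969/(-44) = -969*(-1/44) = 969/44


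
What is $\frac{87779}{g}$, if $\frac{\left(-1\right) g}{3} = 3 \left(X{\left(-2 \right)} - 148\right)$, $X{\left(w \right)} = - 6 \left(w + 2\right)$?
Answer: $\frac{87779}{1332} \approx 65.9$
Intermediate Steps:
$X{\left(w \right)} = -12 - 6 w$ ($X{\left(w \right)} = - 6 \left(2 + w\right) = -12 - 6 w$)
$g = 1332$ ($g = - 3 \cdot 3 \left(\left(-12 - -12\right) - 148\right) = - 3 \cdot 3 \left(\left(-12 + 12\right) - 148\right) = - 3 \cdot 3 \left(0 - 148\right) = - 3 \cdot 3 \left(-148\right) = \left(-3\right) \left(-444\right) = 1332$)
$\frac{87779}{g} = \frac{87779}{1332}$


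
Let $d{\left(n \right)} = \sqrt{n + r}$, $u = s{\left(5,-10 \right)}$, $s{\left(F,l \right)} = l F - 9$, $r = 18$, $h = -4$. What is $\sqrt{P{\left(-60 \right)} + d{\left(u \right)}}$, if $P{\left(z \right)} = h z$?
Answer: $\sqrt{240 + i \sqrt{41}} \approx 15.493 + 0.2066 i$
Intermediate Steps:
$P{\left(z \right)} = - 4 z$
$s{\left(F,l \right)} = -9 + F l$ ($s{\left(F,l \right)} = F l - 9 = -9 + F l$)
$u = -59$ ($u = -9 + 5 \left(-10\right) = -9 - 50 = -59$)
$d{\left(n \right)} = \sqrt{18 + n}$ ($d{\left(n \right)} = \sqrt{n + 18} = \sqrt{18 + n}$)
$\sqrt{P{\left(-60 \right)} + d{\left(u \right)}} = \sqrt{\left(-4\right) \left(-60\right) + \sqrt{18 - 59}} = \sqrt{240 + \sqrt{-41}} = \sqrt{240 + i \sqrt{41}}$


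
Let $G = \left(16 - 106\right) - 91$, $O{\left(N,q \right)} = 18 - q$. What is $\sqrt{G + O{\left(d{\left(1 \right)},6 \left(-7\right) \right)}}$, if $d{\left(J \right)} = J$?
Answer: $11 i \approx 11.0 i$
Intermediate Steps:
$G = -181$ ($G = -90 - 91 = -181$)
$\sqrt{G + O{\left(d{\left(1 \right)},6 \left(-7\right) \right)}} = \sqrt{-181 - \left(-18 + 6 \left(-7\right)\right)} = \sqrt{-181 + \left(18 - -42\right)} = \sqrt{-181 + \left(18 + 42\right)} = \sqrt{-181 + 60} = \sqrt{-121} = 11 i$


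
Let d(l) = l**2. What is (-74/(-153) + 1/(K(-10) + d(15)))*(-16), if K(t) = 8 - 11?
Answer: -44216/5661 ≈ -7.8106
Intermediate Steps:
K(t) = -3
(-74/(-153) + 1/(K(-10) + d(15)))*(-16) = (-74/(-153) + 1/(-3 + 15**2))*(-16) = (-74*(-1/153) + 1/(-3 + 225))*(-16) = (74/153 + 1/222)*(-16) = (5527/11322)*(-16) = -44216/5661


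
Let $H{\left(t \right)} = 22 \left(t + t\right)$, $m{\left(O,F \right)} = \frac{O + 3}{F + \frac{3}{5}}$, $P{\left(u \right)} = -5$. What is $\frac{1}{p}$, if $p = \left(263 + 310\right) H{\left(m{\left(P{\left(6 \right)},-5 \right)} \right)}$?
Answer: $\frac{1}{11460} \approx 8.726 \cdot 10^{-5}$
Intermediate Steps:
$m{\left(O,F \right)} = \frac{3 + O}{\frac{3}{5} + F}$ ($m{\left(O,F \right)} = \frac{3 + O}{F + 3 \cdot \frac{1}{5}} = \frac{3 + O}{F + \frac{3}{5}} = \frac{3 + O}{\frac{3}{5} + F}$)
$H{\left(t \right)} = 44 t$ ($H{\left(t \right)} = 22 \cdot 2 t = 44 t$)
$p = 11460$ ($p = \left(263 + 310\right) 44 \frac{5 \left(3 - 5\right)}{3 + 5 \left(-5\right)} = 573 \cdot 44 \cdot 5 \frac{1}{3 - 25} \left(-2\right) = 573 \cdot 44 \cdot 5 \frac{1}{-22} \left(-2\right) = 573 \cdot 44 \cdot 5 \left(- \frac{1}{22}\right) \left(-2\right) = 573 \cdot 44 \cdot \frac{5}{11} = 573 \cdot 20 = 11460$)
$\frac{1}{p} = \frac{1}{11460}$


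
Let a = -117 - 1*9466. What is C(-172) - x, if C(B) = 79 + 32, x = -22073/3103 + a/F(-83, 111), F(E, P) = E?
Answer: 683949/257549 ≈ 2.6556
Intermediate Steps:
a = -9583 (a = -117 - 9466 = -9583)
x = 27903990/257549 (x = -22073/3103 - 9583/(-83) = -22073*1/3103 - 9583*(-1/83) = -22073/3103 + 9583/83 = 27903990/257549 ≈ 108.34)
C(B) = 111
C(-172) - x = 111 - 1*27903990/257549 = 111 - 27903990/257549 = 683949/257549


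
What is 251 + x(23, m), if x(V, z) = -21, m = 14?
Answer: 230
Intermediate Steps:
251 + x(23, m) = 251 - 21 = 230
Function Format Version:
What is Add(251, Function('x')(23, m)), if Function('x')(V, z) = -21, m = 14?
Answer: 230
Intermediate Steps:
Add(251, Function('x')(23, m)) = Add(251, -21) = 230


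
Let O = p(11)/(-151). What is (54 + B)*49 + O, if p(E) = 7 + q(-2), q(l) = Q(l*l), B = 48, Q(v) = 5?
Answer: 754686/151 ≈ 4997.9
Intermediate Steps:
q(l) = 5
p(E) = 12 (p(E) = 7 + 5 = 12)
O = -12/151 (O = 12/(-151) = 12*(-1/151) = -12/151 ≈ -0.079470)
(54 + B)*49 + O = (54 + 48)*49 - 12/151 = 102*49 - 12/151 = 4998 - 12/151 = 754686/151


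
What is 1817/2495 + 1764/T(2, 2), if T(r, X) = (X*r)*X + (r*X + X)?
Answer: 316187/2495 ≈ 126.73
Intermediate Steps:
T(r, X) = X + X*r + r*X**2 (T(r, X) = r*X**2 + (X*r + X) = r*X**2 + (X + X*r) = X + X*r + r*X**2)
1817/2495 + 1764/T(2, 2) = 1817/2495 + 1764/((2*(1 + 2 + 2*2))) = 1817*(1/2495) + 1764/((2*(1 + 2 + 4))) = 1817/2495 + 1764/((2*7)) = 1817/2495 + 1764/14 = 1817/2495 + 1764*(1/14) = 1817/2495 + 126 = 316187/2495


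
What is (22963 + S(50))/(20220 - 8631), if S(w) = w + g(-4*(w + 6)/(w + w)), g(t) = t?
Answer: 575269/289725 ≈ 1.9856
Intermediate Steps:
S(w) = w - 2*(6 + w)/w (S(w) = w - 4*(w + 6)/(w + w) = w - 4*(6 + w)/(2*w) = w - 2*(6 + w)/w)
(22963 + S(50))/(20220 - 8631) = (22963 + (-2 + 50 - 12/50))/(20220 - 8631) = (22963 + (-2 + 50 - 12*1/50))/11589 = (22963 + (-2 + 50 - 6/25))*(1/11589) = (22963 + 1194/25)*(1/11589) = (575269/25)*(1/11589) = 575269/289725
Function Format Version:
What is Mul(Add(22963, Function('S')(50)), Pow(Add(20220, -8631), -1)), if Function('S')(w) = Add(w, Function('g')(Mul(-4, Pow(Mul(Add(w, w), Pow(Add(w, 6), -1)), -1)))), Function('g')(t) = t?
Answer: Rational(575269, 289725) ≈ 1.9856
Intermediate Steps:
Function('S')(w) = Add(w, Mul(-2, Pow(w, -1), Add(6, w))) (Function('S')(w) = Add(w, Mul(-4, Pow(Mul(Add(w, w), Pow(Add(w, 6), -1)), -1))) = Add(w, Mul(-4, Pow(Mul(Mul(2, w), Pow(Add(6, w), -1)), -1))) = Add(w, Mul(-4, Pow(Mul(2, w, Pow(Add(6, w), -1)), -1))) = Add(w, Mul(-4, Mul(Rational(1, 2), Pow(w, -1), Add(6, w)))) = Add(w, Mul(-2, Pow(w, -1), Add(6, w))))
Mul(Add(22963, Function('S')(50)), Pow(Add(20220, -8631), -1)) = Mul(Add(22963, Add(-2, 50, Mul(-12, Pow(50, -1)))), Pow(Add(20220, -8631), -1)) = Mul(Add(22963, Add(-2, 50, Mul(-12, Rational(1, 50)))), Pow(11589, -1)) = Mul(Add(22963, Add(-2, 50, Rational(-6, 25))), Rational(1, 11589)) = Mul(Add(22963, Rational(1194, 25)), Rational(1, 11589)) = Mul(Rational(575269, 25), Rational(1, 11589)) = Rational(575269, 289725)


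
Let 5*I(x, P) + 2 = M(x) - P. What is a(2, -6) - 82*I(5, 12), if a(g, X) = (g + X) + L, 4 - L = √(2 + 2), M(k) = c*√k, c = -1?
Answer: 1138/5 + 82*√5/5 ≈ 264.27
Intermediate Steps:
M(k) = -√k
L = 2 (L = 4 - √(2 + 2) = 4 - √4 = 4 - 1*2 = 4 - 2 = 2)
I(x, P) = -⅖ - P/5 - √x/5 (I(x, P) = -⅖ + (-√x - P)/5 = -⅖ + (-P - √x)/5 = -⅖ + (-P/5 - √x/5) = -⅖ - P/5 - √x/5)
a(g, X) = 2 + X + g (a(g, X) = (g + X) + 2 = (X + g) + 2 = 2 + X + g)
a(2, -6) - 82*I(5, 12) = (2 - 6 + 2) - 82*(-⅖ - ⅕*12 - √5/5) = -2 - 82*(-⅖ - 12/5 - √5/5) = -2 - 82*(-14/5 - √5/5) = -2 + (1148/5 + 82*√5/5) = 1138/5 + 82*√5/5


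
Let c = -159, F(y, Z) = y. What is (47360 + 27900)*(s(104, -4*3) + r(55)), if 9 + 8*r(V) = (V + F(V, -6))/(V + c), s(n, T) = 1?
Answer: -2013205/104 ≈ -19358.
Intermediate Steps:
r(V) = -9/8 + V/(4*(-159 + V)) (r(V) = -9/8 + ((V + V)/(V - 159))/8 = -9/8 + ((2*V)/(-159 + V))/8 = -9/8 + (2*V/(-159 + V))/8 = -9/8 + V/(4*(-159 + V)))
(47360 + 27900)*(s(104, -4*3) + r(55)) = (47360 + 27900)*(1 + (1431 - 7*55)/(8*(-159 + 55))) = 75260*(1 + (⅛)*(1431 - 385)/(-104)) = 75260*(1 + (⅛)*(-1/104)*1046) = 75260*(1 - 523/416) = 75260*(-107/416) = -2013205/104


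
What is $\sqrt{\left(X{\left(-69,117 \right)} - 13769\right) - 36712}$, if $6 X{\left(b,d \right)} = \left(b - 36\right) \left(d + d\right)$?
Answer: $12 i \sqrt{379} \approx 233.61 i$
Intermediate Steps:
$X{\left(b,d \right)} = \frac{d \left(-36 + b\right)}{3}$ ($X{\left(b,d \right)} = \frac{\left(b - 36\right) \left(d + d\right)}{6} = \frac{\left(-36 + b\right) 2 d}{6} = \frac{2 d \left(-36 + b\right)}{6} = \frac{d \left(-36 + b\right)}{3}$)
$\sqrt{\left(X{\left(-69,117 \right)} - 13769\right) - 36712} = \sqrt{\left(\frac{1}{3} \cdot 117 \left(-36 - 69\right) - 13769\right) - 36712} = \sqrt{\left(\frac{1}{3} \cdot 117 \left(-105\right) - 13769\right) - 36712} = \sqrt{\left(-4095 - 13769\right) - 36712} = \sqrt{-17864 - 36712} = \sqrt{-54576} = 12 i \sqrt{379}$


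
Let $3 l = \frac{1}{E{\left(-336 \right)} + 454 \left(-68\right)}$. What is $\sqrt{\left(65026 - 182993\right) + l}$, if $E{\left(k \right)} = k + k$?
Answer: $\frac{i \sqrt{264104974504410}}{47316} \approx 343.46 i$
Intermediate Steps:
$E{\left(k \right)} = 2 k$
$l = - \frac{1}{94632}$ ($l = \frac{1}{3 \left(2 \left(-336\right) + 454 \left(-68\right)\right)} = \frac{1}{3 \left(-672 - 30872\right)} = \frac{1}{3 \left(-31544\right)} = \frac{1}{3} \left(- \frac{1}{31544}\right) = - \frac{1}{94632} \approx -1.0567 \cdot 10^{-5}$)
$\sqrt{\left(65026 - 182993\right) + l} = \sqrt{\left(65026 - 182993\right) - \frac{1}{94632}} = \sqrt{-117967 - \frac{1}{94632}} = \sqrt{- \frac{11163453145}{94632}} = \frac{i \sqrt{264104974504410}}{47316}$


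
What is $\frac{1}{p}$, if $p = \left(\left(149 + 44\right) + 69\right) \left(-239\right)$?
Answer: $- \frac{1}{62618} \approx -1.597 \cdot 10^{-5}$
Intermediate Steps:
$p = -62618$ ($p = \left(193 + 69\right) \left(-239\right) = 262 \left(-239\right) = -62618$)
$\frac{1}{p} = \frac{1}{-62618} = - \frac{1}{62618}$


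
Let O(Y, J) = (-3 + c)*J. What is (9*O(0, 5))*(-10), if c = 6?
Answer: -1350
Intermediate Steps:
O(Y, J) = 3*J (O(Y, J) = (-3 + 6)*J = 3*J)
(9*O(0, 5))*(-10) = (9*(3*5))*(-10) = (9*15)*(-10) = 135*(-10) = -1350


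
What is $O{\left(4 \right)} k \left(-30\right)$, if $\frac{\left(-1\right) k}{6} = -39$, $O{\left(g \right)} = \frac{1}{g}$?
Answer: $-1755$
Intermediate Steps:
$k = 234$ ($k = \left(-6\right) \left(-39\right) = 234$)
$O{\left(4 \right)} k \left(-30\right) = \frac{1}{4} \cdot 234 \left(-30\right) = \frac{117}{2} \left(-30\right) = -1755$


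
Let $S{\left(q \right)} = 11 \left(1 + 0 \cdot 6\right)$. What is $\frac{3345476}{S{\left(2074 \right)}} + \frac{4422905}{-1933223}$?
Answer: $\frac{6467502497193}{21265453} \approx 3.0413 \cdot 10^{5}$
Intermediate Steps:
$S{\left(q \right)} = 11$ ($S{\left(q \right)} = 11 \left(1 + 0\right) = 11 \cdot 1 = 11$)
$\frac{3345476}{S{\left(2074 \right)}} + \frac{4422905}{-1933223} = \frac{3345476}{11} + \frac{4422905}{-1933223} = 3345476 \cdot \frac{1}{11} + 4422905 \left(- \frac{1}{1933223}\right) = \frac{3345476}{11} - \frac{4422905}{1933223} = \frac{6467502497193}{21265453}$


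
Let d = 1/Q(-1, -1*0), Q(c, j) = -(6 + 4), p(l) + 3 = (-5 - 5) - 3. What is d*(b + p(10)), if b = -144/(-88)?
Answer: 79/55 ≈ 1.4364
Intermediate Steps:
p(l) = -16 (p(l) = -3 + ((-5 - 5) - 3) = -3 + (-10 - 3) = -3 - 13 = -16)
b = 18/11 (b = -144*(-1/88) = 18/11 ≈ 1.6364)
Q(c, j) = -10 (Q(c, j) = -1*10 = -10)
d = -1/10 (d = 1/(-10) = -1/10 ≈ -0.10000)
d*(b + p(10)) = -(18/11 - 16)/10 = -1/10*(-158/11) = 79/55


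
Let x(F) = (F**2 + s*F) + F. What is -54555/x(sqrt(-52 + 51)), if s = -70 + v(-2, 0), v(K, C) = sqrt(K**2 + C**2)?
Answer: 10911/898 - 731037*I/898 ≈ 12.15 - 814.07*I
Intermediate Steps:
v(K, C) = sqrt(C**2 + K**2)
s = -68 (s = -70 + sqrt(0**2 + (-2)**2) = -70 + sqrt(0 + 4) = -70 + sqrt(4) = -70 + 2 = -68)
x(F) = F**2 - 67*F (x(F) = (F**2 - 68*F) + F = F**2 - 67*F)
-54555/x(sqrt(-52 + 51)) = -54555*1/((-67 + sqrt(-52 + 51))*sqrt(-52 + 51)) = -54555*(-I/(-67 + sqrt(-1))) = -54555*(-I*(-67 - I)/4490) = -(-10911)*I*(-67 - I)/898 = 10911*I*(-67 - I)/898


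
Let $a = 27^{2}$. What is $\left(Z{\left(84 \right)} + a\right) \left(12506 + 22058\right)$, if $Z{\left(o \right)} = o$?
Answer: $28100532$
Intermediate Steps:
$a = 729$
$\left(Z{\left(84 \right)} + a\right) \left(12506 + 22058\right) = \left(84 + 729\right) \left(12506 + 22058\right) = 813 \cdot 34564 = 28100532$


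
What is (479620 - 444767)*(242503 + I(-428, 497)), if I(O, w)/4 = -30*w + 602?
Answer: 6457250163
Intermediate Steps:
I(O, w) = 2408 - 120*w (I(O, w) = 4*(-30*w + 602) = 4*(602 - 30*w) = 2408 - 120*w)
(479620 - 444767)*(242503 + I(-428, 497)) = (479620 - 444767)*(242503 + (2408 - 120*497)) = 34853*(242503 + (2408 - 59640)) = 34853*(242503 - 57232) = 34853*185271 = 6457250163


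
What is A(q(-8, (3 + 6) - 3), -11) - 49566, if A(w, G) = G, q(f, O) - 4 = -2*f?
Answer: -49577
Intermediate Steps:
q(f, O) = 4 - 2*f
A(q(-8, (3 + 6) - 3), -11) - 49566 = -11 - 49566 = -49577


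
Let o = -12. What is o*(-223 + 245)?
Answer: -264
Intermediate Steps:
o*(-223 + 245) = -12*(-223 + 245) = -12*22 = -264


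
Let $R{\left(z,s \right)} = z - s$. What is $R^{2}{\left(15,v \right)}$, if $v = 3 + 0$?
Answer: $144$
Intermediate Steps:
$v = 3$
$R^{2}{\left(15,v \right)} = \left(15 - 3\right)^{2} = 12^{2} = 144$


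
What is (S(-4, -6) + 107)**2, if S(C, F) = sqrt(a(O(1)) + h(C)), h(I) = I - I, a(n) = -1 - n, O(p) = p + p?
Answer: (107 + I*sqrt(3))**2 ≈ 11446.0 + 370.66*I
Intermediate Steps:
O(p) = 2*p
h(I) = 0
S(C, F) = I*sqrt(3) (S(C, F) = sqrt((-1 - 2) + 0) = sqrt(-3 + 0) = sqrt(-3) = I*sqrt(3))
(S(-4, -6) + 107)**2 = (I*sqrt(3) + 107)**2 = (107 + I*sqrt(3))**2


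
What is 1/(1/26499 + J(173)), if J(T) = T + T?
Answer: 26499/9168655 ≈ 0.0028902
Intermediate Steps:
J(T) = 2*T
1/(1/26499 + J(173)) = 1/(1/26499 + 2*173) = 1/(1/26499 + 346) = 1/(9168655/26499) = 26499/9168655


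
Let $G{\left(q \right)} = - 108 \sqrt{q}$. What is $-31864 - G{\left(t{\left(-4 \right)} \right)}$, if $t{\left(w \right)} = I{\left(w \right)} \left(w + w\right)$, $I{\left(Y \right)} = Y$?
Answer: $-31864 + 432 \sqrt{2} \approx -31253.0$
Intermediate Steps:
$t{\left(w \right)} = 2 w^{2}$ ($t{\left(w \right)} = w \left(w + w\right) = w 2 w = 2 w^{2}$)
$-31864 - G{\left(t{\left(-4 \right)} \right)} = -31864 - - 108 \sqrt{2 \left(-4\right)^{2}} = -31864 - - 108 \sqrt{2 \cdot 16} = -31864 - - 108 \sqrt{32} = -31864 - - 108 \cdot 4 \sqrt{2} = -31864 - - 432 \sqrt{2} = -31864 + 432 \sqrt{2}$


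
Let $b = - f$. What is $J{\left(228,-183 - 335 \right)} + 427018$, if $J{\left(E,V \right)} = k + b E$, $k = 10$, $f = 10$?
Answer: $424748$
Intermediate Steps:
$b = -10$ ($b = \left(-1\right) 10 = -10$)
$J{\left(E,V \right)} = 10 - 10 E$
$J{\left(228,-183 - 335 \right)} + 427018 = \left(10 - 2280\right) + 427018 = -2270 + 427018 = 424748$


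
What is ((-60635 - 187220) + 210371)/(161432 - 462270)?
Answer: 18742/150419 ≈ 0.12460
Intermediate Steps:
((-60635 - 187220) + 210371)/(161432 - 462270) = (-247855 + 210371)/(-300838) = -37484*(-1/300838) = 18742/150419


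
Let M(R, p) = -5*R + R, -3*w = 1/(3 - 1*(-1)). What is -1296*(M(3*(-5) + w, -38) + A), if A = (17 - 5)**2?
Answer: -264816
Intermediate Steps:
A = 144 (A = 12**2 = 144)
w = -1/12 (w = -1/(3*(3 - 1*(-1))) = -1/(3*(3 + 1)) = -1/3/4 = -1/3*1/4 = -1/12 ≈ -0.083333)
M(R, p) = -4*R
-1296*(M(3*(-5) + w, -38) + A) = -1296*(-4*(3*(-5) - 1/12) + 144) = -1296*(-4*(-15 - 1/12) + 144) = -1296*(-4*(-181/12) + 144) = -1296*(181/3 + 144) = -1296*613/3 = -264816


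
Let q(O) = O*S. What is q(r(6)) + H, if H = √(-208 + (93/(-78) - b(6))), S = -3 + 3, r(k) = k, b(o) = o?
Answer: I*√145470/26 ≈ 14.669*I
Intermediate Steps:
S = 0
H = I*√145470/26 (H = √(-208 + (93/(-78) - 1*6)) = √(-208 + (93*(-1/78) - 6)) = √(-208 + (-31/26 - 6)) = √(-208 - 187/26) = √(-5595/26) = I*√145470/26 ≈ 14.669*I)
q(O) = 0 (q(O) = O*0 = 0)
q(r(6)) + H = 0 + I*√145470/26 = I*√145470/26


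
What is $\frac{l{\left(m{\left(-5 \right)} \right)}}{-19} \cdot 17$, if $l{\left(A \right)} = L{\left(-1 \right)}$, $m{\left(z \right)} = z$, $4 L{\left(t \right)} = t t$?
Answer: $- \frac{17}{76} \approx -0.22368$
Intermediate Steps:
$L{\left(t \right)} = \frac{t^{2}}{4}$ ($L{\left(t \right)} = \frac{t t}{4} = \frac{t^{2}}{4}$)
$l{\left(A \right)} = \frac{1}{4}$ ($l{\left(A \right)} = \frac{\left(-1\right)^{2}}{4} = \frac{1}{4} \cdot 1 = \frac{1}{4}$)
$\frac{l{\left(m{\left(-5 \right)} \right)}}{-19} \cdot 17 = \frac{1}{4 \left(-19\right)} 17 = \frac{1}{4} \left(- \frac{1}{19}\right) 17 = \left(- \frac{1}{76}\right) 17 = - \frac{17}{76}$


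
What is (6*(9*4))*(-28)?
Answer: -6048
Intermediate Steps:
(6*(9*4))*(-28) = (6*36)*(-28) = 216*(-28) = -6048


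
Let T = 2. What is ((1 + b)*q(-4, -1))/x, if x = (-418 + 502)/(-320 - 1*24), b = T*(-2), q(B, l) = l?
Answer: -86/7 ≈ -12.286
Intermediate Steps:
b = -4 (b = 2*(-2) = -4)
x = -21/86 (x = 84/(-320 - 24) = 84/(-344) = 84*(-1/344) = -21/86 ≈ -0.24419)
((1 + b)*q(-4, -1))/x = ((1 - 4)*(-1))/(-21/86) = -3*(-1)*(-86/21) = 3*(-86/21) = -86/7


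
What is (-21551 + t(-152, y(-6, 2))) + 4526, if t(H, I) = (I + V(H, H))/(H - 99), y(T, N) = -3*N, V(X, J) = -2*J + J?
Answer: -4273421/251 ≈ -17026.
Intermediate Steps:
V(X, J) = -J
t(H, I) = (I - H)/(-99 + H) (t(H, I) = (I - H)/(H - 99) = (I - H)/(-99 + H))
(-21551 + t(-152, y(-6, 2))) + 4526 = (-21551 + (-3*2 - 1*(-152))/(-99 - 152)) + 4526 = (-21551 + (-6 + 152)/(-251)) + 4526 = (-21551 - 1/251*146) + 4526 = (-21551 - 146/251) + 4526 = -5409447/251 + 4526 = -4273421/251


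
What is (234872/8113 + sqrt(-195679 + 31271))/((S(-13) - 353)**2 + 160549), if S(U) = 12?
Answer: 117436/1122960895 + I*sqrt(41102)/138415 ≈ 0.00010458 + 0.0014647*I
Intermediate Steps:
(234872/8113 + sqrt(-195679 + 31271))/((S(-13) - 353)**2 + 160549) = (234872/8113 + sqrt(-195679 + 31271))/((12 - 353)**2 + 160549) = (234872*(1/8113) + sqrt(-164408))/((-341)**2 + 160549) = (234872/8113 + 2*I*sqrt(41102))/(116281 + 160549) = (234872/8113 + 2*I*sqrt(41102))/276830 = (234872/8113 + 2*I*sqrt(41102))*(1/276830) = 117436/1122960895 + I*sqrt(41102)/138415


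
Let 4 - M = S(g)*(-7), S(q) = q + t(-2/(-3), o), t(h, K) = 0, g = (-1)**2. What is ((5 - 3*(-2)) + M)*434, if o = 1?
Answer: 9548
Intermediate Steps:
g = 1
S(q) = q (S(q) = q + 0 = q)
M = 11 (M = 4 - (-7) = 4 - 1*(-7) = 4 + 7 = 11)
((5 - 3*(-2)) + M)*434 = ((5 - 3*(-2)) + 11)*434 = ((5 + 6) + 11)*434 = (11 + 11)*434 = 22*434 = 9548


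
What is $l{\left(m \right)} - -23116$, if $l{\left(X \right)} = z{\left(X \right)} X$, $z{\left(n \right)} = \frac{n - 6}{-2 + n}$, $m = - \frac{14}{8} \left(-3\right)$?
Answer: $\frac{1201969}{52} \approx 23115.0$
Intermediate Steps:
$m = \frac{21}{4}$ ($m = \left(-14\right) \frac{1}{8} \left(-3\right) = \left(- \frac{7}{4}\right) \left(-3\right) = \frac{21}{4} \approx 5.25$)
$z{\left(n \right)} = \frac{-6 + n}{-2 + n}$
$l{\left(X \right)} = \frac{X \left(-6 + X\right)}{-2 + X}$ ($l{\left(X \right)} = \frac{-6 + X}{-2 + X} X = \frac{X \left(-6 + X\right)}{-2 + X}$)
$l{\left(m \right)} - -23116 = \frac{21 \left(-6 + \frac{21}{4}\right)}{4 \left(-2 + \frac{21}{4}\right)} - -23116 = \frac{21}{4} \frac{1}{\frac{13}{4}} \left(- \frac{3}{4}\right) + 23116 = \frac{21}{4} \cdot \frac{4}{13} \left(- \frac{3}{4}\right) + 23116 = - \frac{63}{52} + 23116 = \frac{1201969}{52}$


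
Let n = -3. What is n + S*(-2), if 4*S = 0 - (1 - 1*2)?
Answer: -7/2 ≈ -3.5000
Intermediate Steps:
S = ¼ (S = (0 - (1 - 1*2))/4 = (0 - (1 - 2))/4 = (0 - 1*(-1))/4 = (0 + 1)/4 = (¼)*1 = ¼ ≈ 0.25000)
n + S*(-2) = -3 + (¼)*(-2) = -3 - ½ = -7/2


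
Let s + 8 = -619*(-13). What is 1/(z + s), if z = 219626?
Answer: 1/227665 ≈ 4.3924e-6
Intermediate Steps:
s = 8039 (s = -8 - 619*(-13) = -8 + 8047 = 8039)
1/(z + s) = 1/(219626 + 8039) = 1/227665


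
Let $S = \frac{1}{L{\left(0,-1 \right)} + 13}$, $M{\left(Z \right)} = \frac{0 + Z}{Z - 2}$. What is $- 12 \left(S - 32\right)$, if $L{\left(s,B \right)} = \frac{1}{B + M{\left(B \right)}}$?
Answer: $\frac{8808}{23} \approx 382.96$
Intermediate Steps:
$M{\left(Z \right)} = \frac{Z}{-2 + Z}$
$L{\left(s,B \right)} = \frac{1}{B + \frac{B}{-2 + B}}$
$S = \frac{2}{23}$ ($S = \frac{1}{\frac{-2 - 1}{\left(-1\right) \left(-1 - 1\right)} + 13} = \frac{1}{\left(-1\right) \frac{1}{-2} \left(-3\right) + 13} = \frac{1}{\left(-1\right) \left(- \frac{1}{2}\right) \left(-3\right) + 13} = \frac{1}{- \frac{3}{2} + 13} = \frac{1}{\frac{23}{2}} = \frac{2}{23} \approx 0.086957$)
$- 12 \left(S - 32\right) = - 12 \left(\frac{2}{23} - 32\right) = \left(-12\right) \left(- \frac{734}{23}\right) = \frac{8808}{23}$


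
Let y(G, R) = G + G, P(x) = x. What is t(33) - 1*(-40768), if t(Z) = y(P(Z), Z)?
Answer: 40834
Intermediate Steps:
y(G, R) = 2*G
t(Z) = 2*Z
t(33) - 1*(-40768) = 2*33 - 1*(-40768) = 66 + 40768 = 40834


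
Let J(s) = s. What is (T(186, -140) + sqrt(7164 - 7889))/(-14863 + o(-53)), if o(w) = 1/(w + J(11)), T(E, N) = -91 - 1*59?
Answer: 6300/624247 - 210*I*sqrt(29)/624247 ≈ 0.010092 - 0.0018116*I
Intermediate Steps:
T(E, N) = -150 (T(E, N) = -91 - 59 = -150)
o(w) = 1/(11 + w) (o(w) = 1/(w + 11) = 1/(11 + w))
(T(186, -140) + sqrt(7164 - 7889))/(-14863 + o(-53)) = (-150 + sqrt(7164 - 7889))/(-14863 + 1/(11 - 53)) = (-150 + sqrt(-725))/(-14863 + 1/(-42)) = (-150 + 5*I*sqrt(29))/(-14863 - 1/42) = (-150 + 5*I*sqrt(29))/(-624247/42) = (-150 + 5*I*sqrt(29))*(-42/624247) = 6300/624247 - 210*I*sqrt(29)/624247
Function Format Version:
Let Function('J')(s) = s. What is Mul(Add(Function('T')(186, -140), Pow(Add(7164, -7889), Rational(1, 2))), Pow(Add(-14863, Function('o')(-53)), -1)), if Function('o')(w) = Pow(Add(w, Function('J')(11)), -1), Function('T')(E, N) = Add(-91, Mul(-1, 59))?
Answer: Add(Rational(6300, 624247), Mul(Rational(-210, 624247), I, Pow(29, Rational(1, 2)))) ≈ Add(0.010092, Mul(-0.0018116, I))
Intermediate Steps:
Function('T')(E, N) = -150 (Function('T')(E, N) = Add(-91, -59) = -150)
Function('o')(w) = Pow(Add(11, w), -1) (Function('o')(w) = Pow(Add(w, 11), -1) = Pow(Add(11, w), -1))
Mul(Add(Function('T')(186, -140), Pow(Add(7164, -7889), Rational(1, 2))), Pow(Add(-14863, Function('o')(-53)), -1)) = Mul(Add(-150, Pow(Add(7164, -7889), Rational(1, 2))), Pow(Add(-14863, Pow(Add(11, -53), -1)), -1)) = Mul(Add(-150, Pow(-725, Rational(1, 2))), Pow(Add(-14863, Pow(-42, -1)), -1)) = Mul(Add(-150, Mul(5, I, Pow(29, Rational(1, 2)))), Pow(Add(-14863, Rational(-1, 42)), -1)) = Mul(Add(-150, Mul(5, I, Pow(29, Rational(1, 2)))), Pow(Rational(-624247, 42), -1)) = Mul(Add(-150, Mul(5, I, Pow(29, Rational(1, 2)))), Rational(-42, 624247)) = Add(Rational(6300, 624247), Mul(Rational(-210, 624247), I, Pow(29, Rational(1, 2))))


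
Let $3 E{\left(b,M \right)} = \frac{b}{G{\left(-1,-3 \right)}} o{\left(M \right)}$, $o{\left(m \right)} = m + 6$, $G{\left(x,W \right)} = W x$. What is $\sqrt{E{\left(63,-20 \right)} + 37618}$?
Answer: $4 \sqrt{2345} \approx 193.7$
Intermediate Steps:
$o{\left(m \right)} = 6 + m$
$E{\left(b,M \right)} = \frac{b \left(6 + M\right)}{9}$ ($E{\left(b,M \right)} = \frac{\frac{b}{\left(-3\right) \left(-1\right)} \left(6 + M\right)}{3} = \frac{\frac{b}{3} \left(6 + M\right)}{3} = \frac{\frac{1}{3} b \left(6 + M\right)}{3} = \frac{b \left(6 + M\right)}{9}$)
$\sqrt{E{\left(63,-20 \right)} + 37618} = \sqrt{\frac{1}{9} \cdot 63 \left(6 - 20\right) + 37618} = \sqrt{\frac{1}{9} \cdot 63 \left(-14\right) + 37618} = \sqrt{-98 + 37618} = \sqrt{37520} = 4 \sqrt{2345}$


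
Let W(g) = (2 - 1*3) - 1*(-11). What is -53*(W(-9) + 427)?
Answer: -23161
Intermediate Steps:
W(g) = 10 (W(g) = (2 - 3) + 11 = -1 + 11 = 10)
-53*(W(-9) + 427) = -53*(10 + 427) = -53*437 = -23161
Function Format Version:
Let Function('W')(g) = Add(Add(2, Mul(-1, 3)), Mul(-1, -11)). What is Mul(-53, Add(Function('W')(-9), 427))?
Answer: -23161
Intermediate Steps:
Function('W')(g) = 10 (Function('W')(g) = Add(Add(2, -3), 11) = Add(-1, 11) = 10)
Mul(-53, Add(Function('W')(-9), 427)) = Mul(-53, Add(10, 427)) = Mul(-53, 437) = -23161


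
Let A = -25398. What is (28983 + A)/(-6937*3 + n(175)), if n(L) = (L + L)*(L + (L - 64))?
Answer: 3585/79289 ≈ 0.045214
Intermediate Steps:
n(L) = 2*L*(-64 + 2*L) (n(L) = (2*L)*(L + (-64 + L)) = (2*L)*(-64 + 2*L) = 2*L*(-64 + 2*L))
(28983 + A)/(-6937*3 + n(175)) = (28983 - 25398)/(-6937*3 + 4*175*(-32 + 175)) = 3585/(-20811 + 4*175*143) = 3585/(-20811 + 100100) = 3585/79289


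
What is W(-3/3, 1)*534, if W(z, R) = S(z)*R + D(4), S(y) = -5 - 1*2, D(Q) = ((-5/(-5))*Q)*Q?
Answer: 4806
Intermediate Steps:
D(Q) = Q**2 (D(Q) = ((-5*(-1/5))*Q)*Q = (1*Q)*Q = Q*Q = Q**2)
S(y) = -7 (S(y) = -5 - 2 = -7)
W(z, R) = 16 - 7*R (W(z, R) = -7*R + 4**2 = -7*R + 16 = 16 - 7*R)
W(-3/3, 1)*534 = (16 - 7*1)*534 = (16 - 7)*534 = 9*534 = 4806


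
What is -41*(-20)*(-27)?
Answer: -22140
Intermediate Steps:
-41*(-20)*(-27) = 820*(-27) = -22140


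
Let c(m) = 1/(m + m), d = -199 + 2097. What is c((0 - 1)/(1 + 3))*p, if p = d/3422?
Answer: -1898/1711 ≈ -1.1093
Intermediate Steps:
d = 1898
c(m) = 1/(2*m)
p = 949/1711 (p = 1898/3422 = 1898*(1/3422) = 949/1711 ≈ 0.55465)
c((0 - 1)/(1 + 3))*p = (1/(2*(((0 - 1)/(1 + 3)))))*(949/1711) = (1/(2*((-1/4))))*(949/1711) = (1/(2*((-1*¼))))*(949/1711) = (1/(2*(-¼)))*(949/1711) = ((½)*(-4))*(949/1711) = -2*949/1711 = -1898/1711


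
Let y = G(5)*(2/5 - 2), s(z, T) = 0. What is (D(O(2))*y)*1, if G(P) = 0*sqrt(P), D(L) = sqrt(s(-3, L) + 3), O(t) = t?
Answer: 0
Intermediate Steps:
D(L) = sqrt(3) (D(L) = sqrt(0 + 3) = sqrt(3))
G(P) = 0
y = 0 (y = 0*(2/5 - 2) = 0*(-8/5) = 0)
(D(O(2))*y)*1 = (sqrt(3)*0)*1 = 0*1 = 0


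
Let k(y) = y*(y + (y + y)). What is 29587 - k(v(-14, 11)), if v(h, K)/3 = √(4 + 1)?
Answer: 29452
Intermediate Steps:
v(h, K) = 3*√5 (v(h, K) = 3*√(4 + 1) = 3*√5)
k(y) = 3*y² (k(y) = y*(y + 2*y) = y*(3*y) = 3*y²)
29587 - k(v(-14, 11)) = 29587 - 3*(3*√5)² = 29587 - 3*45 = 29587 - 1*135 = 29587 - 135 = 29452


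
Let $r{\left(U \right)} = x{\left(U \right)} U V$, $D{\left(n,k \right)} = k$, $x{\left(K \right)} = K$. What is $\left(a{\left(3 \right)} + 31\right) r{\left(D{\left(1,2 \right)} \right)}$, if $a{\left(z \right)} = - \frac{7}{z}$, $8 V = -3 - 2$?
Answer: $- \frac{215}{3} \approx -71.667$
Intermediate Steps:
$V = - \frac{5}{8}$ ($V = \frac{-3 - 2}{8} = \frac{1}{8} \left(-5\right) = - \frac{5}{8} \approx -0.625$)
$r{\left(U \right)} = - \frac{5 U^{2}}{8}$ ($r{\left(U \right)} = U U \left(- \frac{5}{8}\right) = U^{2} \left(- \frac{5}{8}\right) = - \frac{5 U^{2}}{8}$)
$\left(a{\left(3 \right)} + 31\right) r{\left(D{\left(1,2 \right)} \right)} = \left(- \frac{7}{3} + 31\right) \left(- \frac{5 \cdot 2^{2}}{8}\right) = \left(\left(-7\right) \frac{1}{3} + 31\right) \left(\left(- \frac{5}{8}\right) 4\right) = \left(- \frac{7}{3} + 31\right) \left(- \frac{5}{2}\right) = \frac{86}{3} \left(- \frac{5}{2}\right) = - \frac{215}{3}$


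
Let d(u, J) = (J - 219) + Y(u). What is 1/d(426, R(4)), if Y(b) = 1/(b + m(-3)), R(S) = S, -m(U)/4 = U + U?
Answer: -450/96749 ≈ -0.0046512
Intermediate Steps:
m(U) = -8*U (m(U) = -4*(U + U) = -8*U)
Y(b) = 1/(24 + b) (Y(b) = 1/(b - 8*(-3)) = 1/(b + 24) = 1/(24 + b))
d(u, J) = -219 + J + 1/(24 + u) (d(u, J) = (J - 219) + 1/(24 + u) = (-219 + J) + 1/(24 + u) = -219 + J + 1/(24 + u))
1/d(426, R(4)) = 1/((1 + (-219 + 4)*(24 + 426))/(24 + 426)) = 1/((1 - 215*450)/450) = 1/((1 - 96750)/450) = 1/((1/450)*(-96749)) = 1/(-96749/450) = -450/96749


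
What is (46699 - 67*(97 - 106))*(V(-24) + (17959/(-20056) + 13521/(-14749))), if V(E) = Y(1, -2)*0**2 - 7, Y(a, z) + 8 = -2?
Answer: -61650968869825/147902972 ≈ -4.1683e+5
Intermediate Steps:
Y(a, z) = -10 (Y(a, z) = -8 - 2 = -10)
V(E) = -7 (V(E) = -10*0**2 - 7 = -10*0 - 7 = 0 - 7 = -7)
(46699 - 67*(97 - 106))*(V(-24) + (17959/(-20056) + 13521/(-14749))) = (46699 - 67*(97 - 106))*(-7 + (17959/(-20056) + 13521/(-14749))) = (46699 - 67*(-9))*(-7 + (17959*(-1/20056) + 13521*(-1/14749))) = (46699 + 603)*(-7 + (-17959/20056 - 13521/14749)) = 47302*(-7 - 536054467/295805944) = 47302*(-2606696075/295805944) = -61650968869825/147902972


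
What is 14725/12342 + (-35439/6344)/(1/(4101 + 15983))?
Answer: -549025621762/4893603 ≈ -1.1219e+5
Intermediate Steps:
14725/12342 + (-35439/6344)/(1/(4101 + 15983)) = 14725*(1/12342) + (-35439*1/6344)/(1/20084) = 14725/12342 - 35439/(6344*1/20084) = 14725/12342 - 35439/6344*20084 = 14725/12342 - 177939219/1586 = -549025621762/4893603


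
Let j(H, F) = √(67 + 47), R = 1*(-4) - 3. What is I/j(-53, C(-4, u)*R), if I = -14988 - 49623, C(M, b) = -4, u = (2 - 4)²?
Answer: -21537*√114/38 ≈ -6051.4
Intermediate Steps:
u = 4 (u = (-2)² = 4)
R = -7 (R = -4 - 3 = -7)
j(H, F) = √114
I = -64611
I/j(-53, C(-4, u)*R) = -64611*√114/114 = -21537*√114/38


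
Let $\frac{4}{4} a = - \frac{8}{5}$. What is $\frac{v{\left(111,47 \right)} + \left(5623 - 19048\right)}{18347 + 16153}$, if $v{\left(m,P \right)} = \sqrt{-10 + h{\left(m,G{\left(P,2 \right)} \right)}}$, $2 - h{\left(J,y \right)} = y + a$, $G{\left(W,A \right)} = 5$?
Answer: $- \frac{179}{460} + \frac{i \sqrt{285}}{172500} \approx -0.38913 + 9.7866 \cdot 10^{-5} i$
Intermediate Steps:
$a = - \frac{8}{5} \approx -1.6$
$h{\left(J,y \right)} = \frac{18}{5} - y$ ($h{\left(J,y \right)} = 2 - \left(y - \frac{8}{5}\right) = 2 - \left(- \frac{8}{5} + y\right) = \frac{18}{5} - y$)
$v{\left(m,P \right)} = \frac{i \sqrt{285}}{5}$ ($v{\left(m,P \right)} = \sqrt{-10 + \left(\frac{18}{5} - 5\right)} = \sqrt{-10 - \frac{7}{5}} = \sqrt{- \frac{57}{5}} = \frac{i \sqrt{285}}{5}$)
$\frac{v{\left(111,47 \right)} + \left(5623 - 19048\right)}{18347 + 16153} = \frac{\frac{i \sqrt{285}}{5} + \left(5623 - 19048\right)}{18347 + 16153} = \frac{\frac{i \sqrt{285}}{5} - 13425}{34500} = \left(-13425 + \frac{i \sqrt{285}}{5}\right) \frac{1}{34500} = - \frac{179}{460} + \frac{i \sqrt{285}}{172500}$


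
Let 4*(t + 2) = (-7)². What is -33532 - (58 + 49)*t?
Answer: -138515/4 ≈ -34629.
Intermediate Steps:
t = 41/4 (t = -2 + (¼)*(-7)² = -2 + (¼)*49 = -2 + 49/4 = 41/4 ≈ 10.250)
-33532 - (58 + 49)*t = -33532 - (58 + 49)*41/4 = -33532 - 107*41/4 = -33532 - 1*4387/4 = -33532 - 4387/4 = -138515/4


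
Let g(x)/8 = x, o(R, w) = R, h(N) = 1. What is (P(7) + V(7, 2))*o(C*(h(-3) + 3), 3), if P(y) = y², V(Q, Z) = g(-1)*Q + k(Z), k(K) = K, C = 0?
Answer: 0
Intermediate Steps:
g(x) = 8*x
V(Q, Z) = Z - 8*Q (V(Q, Z) = (8*(-1))*Q + Z = -8*Q + Z = Z - 8*Q)
(P(7) + V(7, 2))*o(C*(h(-3) + 3), 3) = (7² + (2 - 8*7))*(0*(1 + 3)) = (49 + (2 - 56))*(0*4) = (49 - 54)*0 = -5*0 = 0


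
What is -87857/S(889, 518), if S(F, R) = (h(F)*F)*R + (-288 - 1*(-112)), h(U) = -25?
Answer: 87857/11512726 ≈ 0.0076313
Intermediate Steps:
S(F, R) = -176 - 25*F*R (S(F, R) = (-25*F)*R + (-288 - 1*(-112)) = -25*F*R + (-288 + 112) = -25*F*R - 176 = -176 - 25*F*R)
-87857/S(889, 518) = -87857/(-176 - 25*889*518) = -87857/(-176 - 11512550) = -87857/(-11512726) = -87857*(-1/11512726) = 87857/11512726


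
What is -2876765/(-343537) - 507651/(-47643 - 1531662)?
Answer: 1572562083304/180849900595 ≈ 8.6954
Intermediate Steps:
-2876765/(-343537) - 507651/(-47643 - 1531662) = -2876765*(-1/343537) - 507651/(-1579305) = 2876765/343537 - 507651*(-1/1579305) = 2876765/343537 + 169217/526435 = 1572562083304/180849900595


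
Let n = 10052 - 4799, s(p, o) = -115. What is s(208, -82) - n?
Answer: -5368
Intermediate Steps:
n = 5253
s(208, -82) - n = -115 - 1*5253 = -115 - 5253 = -5368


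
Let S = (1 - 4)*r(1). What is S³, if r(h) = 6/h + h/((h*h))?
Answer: -9261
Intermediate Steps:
r(h) = 7/h (r(h) = 6/h + h/(h²) = 6/h + h/h² = 6/h + 1/h = 7/h)
S = -21 (S = (1 - 4)*(7/1) = -21 ≈ -21.000)
S³ = (-21)³ = -9261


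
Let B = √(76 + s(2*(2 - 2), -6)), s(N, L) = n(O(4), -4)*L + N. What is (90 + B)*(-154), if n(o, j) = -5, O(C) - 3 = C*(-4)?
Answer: -13860 - 154*√106 ≈ -15446.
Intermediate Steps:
O(C) = 3 - 4*C (O(C) = 3 + C*(-4) = 3 - 4*C)
s(N, L) = N - 5*L (s(N, L) = -5*L + N = N - 5*L)
B = √106 (B = √(76 + (2*(2 - 2) - 5*(-6))) = √(76 + (2*0 + 30)) = √(76 + (0 + 30)) = √(76 + 30) = √106 ≈ 10.296)
(90 + B)*(-154) = (90 + √106)*(-154) = -13860 - 154*√106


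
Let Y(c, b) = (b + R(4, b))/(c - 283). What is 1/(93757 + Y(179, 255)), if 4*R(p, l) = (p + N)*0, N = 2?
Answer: 104/9750473 ≈ 1.0666e-5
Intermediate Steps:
R(p, l) = 0 (R(p, l) = ((p + 2)*0)/4 = ((2 + p)*0)/4 = (¼)*0 = 0)
Y(c, b) = b/(-283 + c) (Y(c, b) = (b + 0)/(c - 283) = b/(-283 + c))
1/(93757 + Y(179, 255)) = 1/(93757 + 255/(-283 + 179)) = 1/(93757 + 255/(-104)) = 1/(93757 + 255*(-1/104)) = 1/(93757 - 255/104) = 1/(9750473/104) = 104/9750473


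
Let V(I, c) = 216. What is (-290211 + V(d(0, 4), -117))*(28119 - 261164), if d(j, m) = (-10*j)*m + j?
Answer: 67581884775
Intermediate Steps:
d(j, m) = j - 10*j*m (d(j, m) = -10*j*m + j = j - 10*j*m)
(-290211 + V(d(0, 4), -117))*(28119 - 261164) = (-290211 + 216)*(28119 - 261164) = -289995*(-233045) = 67581884775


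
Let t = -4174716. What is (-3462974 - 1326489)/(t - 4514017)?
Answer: 4789463/8688733 ≈ 0.55123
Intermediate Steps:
(-3462974 - 1326489)/(t - 4514017) = (-3462974 - 1326489)/(-4174716 - 4514017) = -4789463/(-8688733) = -4789463*(-1/8688733) = 4789463/8688733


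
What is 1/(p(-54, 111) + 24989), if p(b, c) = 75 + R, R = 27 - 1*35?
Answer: 1/25056 ≈ 3.9911e-5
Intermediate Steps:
R = -8 (R = 27 - 35 = -8)
p(b, c) = 67 (p(b, c) = 75 - 8 = 67)
1/(p(-54, 111) + 24989) = 1/(67 + 24989) = 1/25056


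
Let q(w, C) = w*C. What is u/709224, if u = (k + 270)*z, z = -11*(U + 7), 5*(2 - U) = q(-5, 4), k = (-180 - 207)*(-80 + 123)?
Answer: 780351/236408 ≈ 3.3009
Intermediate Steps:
k = -16641 (k = -387*43 = -16641)
q(w, C) = C*w
U = 6 (U = 2 - 4*(-5)/5 = 2 - ⅕*(-20) = 2 + 4 = 6)
z = -143 (z = -11*(6 + 7) = -11*13 = -143)
u = 2341053 (u = (-16641 + 270)*(-143) = -16371*(-143) = 2341053)
u/709224 = 2341053/709224 = 2341053*(1/709224) = 780351/236408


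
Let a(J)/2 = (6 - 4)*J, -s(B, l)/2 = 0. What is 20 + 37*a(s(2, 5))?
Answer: 20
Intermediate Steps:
s(B, l) = 0 (s(B, l) = -2*0 = 0)
a(J) = 4*J (a(J) = 2*((6 - 4)*J) = 2*(2*J) = 4*J)
20 + 37*a(s(2, 5)) = 20 + 37*(4*0) = 20 + 37*0 = 20 + 0 = 20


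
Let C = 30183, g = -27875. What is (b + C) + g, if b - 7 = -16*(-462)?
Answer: 9707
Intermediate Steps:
b = 7399 (b = 7 - 16*(-462) = 7 + 7392 = 7399)
(b + C) + g = (7399 + 30183) - 27875 = 37582 - 27875 = 9707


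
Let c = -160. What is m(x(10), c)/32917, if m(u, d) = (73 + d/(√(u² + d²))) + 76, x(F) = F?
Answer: 149/32917 - 16*√257/8459669 ≈ 0.0044962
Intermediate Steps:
m(u, d) = 149 + d/√(d² + u²) (m(u, d) = (73 + d/(√(d² + u²))) + 76 = (73 + d/√(d² + u²)) + 76 = 149 + d/√(d² + u²))
m(x(10), c)/32917 = (149 - 160/√((-160)² + 10²))/32917 = (149 - 160/√(25600 + 100))*(1/32917) = (149 - 16*√257/257)*(1/32917) = 149/32917 - 16*√257/8459669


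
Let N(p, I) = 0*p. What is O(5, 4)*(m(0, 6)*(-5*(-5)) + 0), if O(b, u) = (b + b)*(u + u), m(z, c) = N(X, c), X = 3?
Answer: 0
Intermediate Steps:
N(p, I) = 0
m(z, c) = 0
O(b, u) = 4*b*u (O(b, u) = (2*b)*(2*u) = 4*b*u)
O(5, 4)*(m(0, 6)*(-5*(-5)) + 0) = (4*5*4)*(0*(-5*(-5)) + 0) = 80*(0*25 + 0) = 80*(0 + 0) = 80*0 = 0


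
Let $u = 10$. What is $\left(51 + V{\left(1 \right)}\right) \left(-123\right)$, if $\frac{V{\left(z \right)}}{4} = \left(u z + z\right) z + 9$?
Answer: $-16113$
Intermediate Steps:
$V{\left(z \right)} = 36 + 44 z^{2}$ ($V{\left(z \right)} = 4 \left(\left(10 z + z\right) z + 9\right) = 4 \left(11 z z + 9\right) = 4 \left(11 z^{2} + 9\right) = 4 \left(9 + 11 z^{2}\right) = 36 + 44 z^{2}$)
$\left(51 + V{\left(1 \right)}\right) \left(-123\right) = \left(51 + \left(36 + 44 \cdot 1^{2}\right)\right) \left(-123\right) = \left(51 + \left(36 + 44 \cdot 1\right)\right) \left(-123\right) = \left(51 + \left(36 + 44\right)\right) \left(-123\right) = \left(51 + 80\right) \left(-123\right) = 131 \left(-123\right) = -16113$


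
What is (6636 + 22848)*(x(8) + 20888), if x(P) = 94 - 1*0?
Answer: 618633288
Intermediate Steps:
x(P) = 94 (x(P) = 94 + 0 = 94)
(6636 + 22848)*(x(8) + 20888) = (6636 + 22848)*(94 + 20888) = 29484*20982 = 618633288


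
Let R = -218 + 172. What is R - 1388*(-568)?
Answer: 788338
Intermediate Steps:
R = -46
R - 1388*(-568) = -46 - 1388*(-568) = -46 + 788384 = 788338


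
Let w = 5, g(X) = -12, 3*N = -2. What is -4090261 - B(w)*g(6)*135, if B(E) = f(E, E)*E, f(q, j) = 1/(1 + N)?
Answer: -4065961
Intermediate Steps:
N = -2/3 (N = (1/3)*(-2) = -2/3 ≈ -0.66667)
f(q, j) = 3 (f(q, j) = 1/(1 - 2/3) = 1/(1/3) = 3)
B(E) = 3*E
-4090261 - B(w)*g(6)*135 = -4090261 - (3*5)*(-12)*135 = -4090261 - 15*(-12)*135 = -4090261 - (-180)*135 = -4090261 - 1*(-24300) = -4090261 + 24300 = -4065961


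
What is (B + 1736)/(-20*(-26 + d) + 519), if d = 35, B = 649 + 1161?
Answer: 1182/113 ≈ 10.460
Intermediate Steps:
B = 1810
(B + 1736)/(-20*(-26 + d) + 519) = (1810 + 1736)/(-20*(-26 + 35) + 519) = 3546/(-20*9 + 519) = 3546/(-180 + 519) = 3546/339 = 3546*(1/339) = 1182/113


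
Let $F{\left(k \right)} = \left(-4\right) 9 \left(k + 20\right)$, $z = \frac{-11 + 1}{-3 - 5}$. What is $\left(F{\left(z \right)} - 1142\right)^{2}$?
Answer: $3636649$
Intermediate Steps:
$z = \frac{5}{4}$ ($z = - \frac{10}{-8} = \left(-10\right) \left(- \frac{1}{8}\right) = \frac{5}{4} \approx 1.25$)
$F{\left(k \right)} = -720 - 36 k$ ($F{\left(k \right)} = - 36 \left(20 + k\right) = -720 - 36 k$)
$\left(F{\left(z \right)} - 1142\right)^{2} = \left(\left(-720 - 45\right) - 1142\right)^{2} = \left(-765 - 1142\right)^{2} = \left(-1907\right)^{2} = 3636649$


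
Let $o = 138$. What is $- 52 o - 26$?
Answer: $-7202$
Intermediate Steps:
$- 52 o - 26 = \left(-52\right) 138 - 26 = -7176 - 26 = -7202$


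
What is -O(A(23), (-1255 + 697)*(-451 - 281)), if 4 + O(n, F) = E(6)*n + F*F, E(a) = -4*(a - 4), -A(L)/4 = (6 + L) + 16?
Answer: -166836305372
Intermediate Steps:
A(L) = -88 - 4*L (A(L) = -4*((6 + L) + 16) = -4*(22 + L) = -88 - 4*L)
E(a) = 16 - 4*a (E(a) = -4*(-4 + a) = 16 - 4*a)
O(n, F) = -4 + F**2 - 8*n (O(n, F) = -4 + ((16 - 4*6)*n + F*F) = -4 + ((16 - 24)*n + F**2) = -4 + (-8*n + F**2) = -4 + (F**2 - 8*n) = -4 + F**2 - 8*n)
-O(A(23), (-1255 + 697)*(-451 - 281)) = -(-4 + ((-1255 + 697)*(-451 - 281))**2 - 8*(-88 - 4*23)) = -(-4 + (-558*(-732))**2 - 8*(-88 - 92)) = -(-4 + 408456**2 - 8*(-180)) = -(-4 + 166836303936 + 1440) = -1*166836305372 = -166836305372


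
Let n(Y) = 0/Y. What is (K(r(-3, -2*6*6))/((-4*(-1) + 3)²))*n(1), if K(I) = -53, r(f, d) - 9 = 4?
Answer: 0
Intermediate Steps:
r(f, d) = 13 (r(f, d) = 9 + 4 = 13)
n(Y) = 0
(K(r(-3, -2*6*6))/((-4*(-1) + 3)²))*n(1) = -53/(-4*(-1) + 3)²*0 = -53/(4 + 3)²*0 = -53/(7²)*0 = -53/49*0 = 0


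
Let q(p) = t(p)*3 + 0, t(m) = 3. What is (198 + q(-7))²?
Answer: 42849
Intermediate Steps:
q(p) = 9 (q(p) = 3*3 + 0 = 9 + 0 = 9)
(198 + q(-7))² = (198 + 9)² = 207² = 42849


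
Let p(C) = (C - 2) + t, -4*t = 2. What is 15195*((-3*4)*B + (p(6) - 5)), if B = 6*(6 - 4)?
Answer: -4421745/2 ≈ -2.2109e+6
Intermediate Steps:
t = -½ (t = -¼*2 = -½ ≈ -0.50000)
B = 12 (B = 6*2 = 12)
p(C) = -5/2 + C (p(C) = (C - 2) - ½ = (-2 + C) - ½ = -5/2 + C)
15195*((-3*4)*B + (p(6) - 5)) = 15195*(-3*4*12 + ((-5/2 + 6) - 5)) = 15195*(-12*12 + (7/2 - 5)) = 15195*(-144 - 3/2) = 15195*(-291/2) = -4421745/2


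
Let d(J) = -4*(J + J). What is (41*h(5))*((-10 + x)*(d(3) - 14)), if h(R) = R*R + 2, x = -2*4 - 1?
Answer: 799254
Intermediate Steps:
x = -9 (x = -8 - 1 = -9)
d(J) = -8*J
h(R) = 2 + R² (h(R) = R² + 2 = 2 + R²)
(41*h(5))*((-10 + x)*(d(3) - 14)) = (41*(2 + 5²))*((-10 - 9)*(-8*3 - 14)) = (41*(2 + 25))*(-19*(-24 - 14)) = (41*27)*(-19*(-38)) = 1107*722 = 799254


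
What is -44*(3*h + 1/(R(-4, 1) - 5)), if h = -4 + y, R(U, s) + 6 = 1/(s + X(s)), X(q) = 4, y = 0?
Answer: 14366/27 ≈ 532.07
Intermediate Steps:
R(U, s) = -6 + 1/(4 + s) (R(U, s) = -6 + 1/(s + 4) = -6 + 1/(4 + s))
h = -4 (h = -4 + 0 = -4)
-44*(3*h + 1/(R(-4, 1) - 5)) = -44*(3*(-4) + 1/((-23 - 6*1)/(4 + 1) - 5)) = -44*(-12 + 1/((-23 - 6)/5 - 5)) = -44*(-12 + 1/((1/5)*(-29) - 5)) = -44*(-12 + 1/(-29/5 - 5)) = -44*(-12 + 1/(-54/5)) = -44*(-12 - 5/54) = -44*(-653/54) = 14366/27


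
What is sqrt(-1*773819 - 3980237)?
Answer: 2*I*sqrt(1188514) ≈ 2180.4*I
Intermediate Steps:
sqrt(-1*773819 - 3980237) = sqrt(-773819 - 3980237) = sqrt(-4754056) = 2*I*sqrt(1188514)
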